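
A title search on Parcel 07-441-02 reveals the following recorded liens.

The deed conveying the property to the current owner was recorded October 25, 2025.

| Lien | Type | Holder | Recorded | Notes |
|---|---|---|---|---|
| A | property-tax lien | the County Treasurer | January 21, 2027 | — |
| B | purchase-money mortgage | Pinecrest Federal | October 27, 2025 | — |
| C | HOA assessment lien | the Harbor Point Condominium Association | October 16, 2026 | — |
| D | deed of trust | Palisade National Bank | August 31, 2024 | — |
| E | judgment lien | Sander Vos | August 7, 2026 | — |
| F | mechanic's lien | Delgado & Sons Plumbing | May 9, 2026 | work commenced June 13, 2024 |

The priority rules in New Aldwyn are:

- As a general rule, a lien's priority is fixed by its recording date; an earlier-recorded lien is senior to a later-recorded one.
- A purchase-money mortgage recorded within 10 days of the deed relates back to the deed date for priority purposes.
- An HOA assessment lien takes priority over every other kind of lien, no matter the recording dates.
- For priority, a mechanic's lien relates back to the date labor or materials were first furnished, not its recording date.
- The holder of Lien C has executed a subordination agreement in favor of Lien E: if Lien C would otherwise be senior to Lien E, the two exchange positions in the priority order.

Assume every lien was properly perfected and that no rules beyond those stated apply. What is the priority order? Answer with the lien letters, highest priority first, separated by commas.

Adjusting effective dates: B's effective date is the deed date, October 25, 2025; F is treated as recorded June 13, 2024, the work-commencement date.
C is an HOA assessment lien, so it outranks all other liens regardless of date.
Among the remaining liens, by effective date: F (June 13, 2024), D (August 31, 2024), B (October 25, 2025), E (August 7, 2026), A (January 21, 2027).
Because C would otherwise rank above E, the subordination swaps them.

E, F, D, B, C, A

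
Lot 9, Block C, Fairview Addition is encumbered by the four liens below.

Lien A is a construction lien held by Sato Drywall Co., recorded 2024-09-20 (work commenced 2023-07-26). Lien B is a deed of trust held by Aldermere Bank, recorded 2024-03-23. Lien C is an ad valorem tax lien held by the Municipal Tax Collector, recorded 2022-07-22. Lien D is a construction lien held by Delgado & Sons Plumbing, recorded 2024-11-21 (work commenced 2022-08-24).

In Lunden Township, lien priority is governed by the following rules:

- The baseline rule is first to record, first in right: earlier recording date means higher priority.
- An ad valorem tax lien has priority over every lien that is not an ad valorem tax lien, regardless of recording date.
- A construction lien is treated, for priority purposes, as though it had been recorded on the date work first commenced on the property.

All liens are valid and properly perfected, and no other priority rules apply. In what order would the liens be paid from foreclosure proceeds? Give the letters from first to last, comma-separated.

C, D, A, B

First, effective dates: A's effective date is 2023-07-26, when work began; D is treated as recorded 2022-08-24, the work-commencement date.
C, as an ad valorem tax lien, has superpriority and ranks first.
Ordering the rest by effective date: D (2022-08-24), A (2023-07-26), B (2024-03-23).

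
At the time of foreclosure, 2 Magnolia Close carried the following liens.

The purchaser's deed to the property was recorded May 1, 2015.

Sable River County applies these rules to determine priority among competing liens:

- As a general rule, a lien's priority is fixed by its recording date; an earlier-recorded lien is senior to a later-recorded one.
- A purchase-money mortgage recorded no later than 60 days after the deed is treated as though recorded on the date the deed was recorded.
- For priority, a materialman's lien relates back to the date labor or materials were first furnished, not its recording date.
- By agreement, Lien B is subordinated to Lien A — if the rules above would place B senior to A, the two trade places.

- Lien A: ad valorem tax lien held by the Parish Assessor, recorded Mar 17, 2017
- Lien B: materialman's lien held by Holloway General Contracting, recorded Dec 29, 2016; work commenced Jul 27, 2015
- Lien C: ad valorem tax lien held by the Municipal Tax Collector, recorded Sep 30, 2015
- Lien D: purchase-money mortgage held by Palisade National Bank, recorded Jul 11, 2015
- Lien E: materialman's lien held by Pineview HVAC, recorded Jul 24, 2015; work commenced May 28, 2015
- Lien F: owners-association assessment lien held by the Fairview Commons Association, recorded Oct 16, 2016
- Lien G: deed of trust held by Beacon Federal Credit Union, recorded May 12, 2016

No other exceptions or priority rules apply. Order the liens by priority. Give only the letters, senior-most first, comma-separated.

E, D, A, C, G, F, B

Adjusting effective dates: B is treated as recorded Jul 27, 2015, the work-commencement date; D was recorded 71 days after the deed — beyond 60 days — so no relation-back applies; E's effective date is May 28, 2015, when work began.
Ordering by effective date: E (May 28, 2015), D (Jul 11, 2015), B (Jul 27, 2015), C (Sep 30, 2015), G (May 12, 2016), F (Oct 16, 2016), A (Mar 17, 2017).
B is senior to A before the subordination, so the two trade places.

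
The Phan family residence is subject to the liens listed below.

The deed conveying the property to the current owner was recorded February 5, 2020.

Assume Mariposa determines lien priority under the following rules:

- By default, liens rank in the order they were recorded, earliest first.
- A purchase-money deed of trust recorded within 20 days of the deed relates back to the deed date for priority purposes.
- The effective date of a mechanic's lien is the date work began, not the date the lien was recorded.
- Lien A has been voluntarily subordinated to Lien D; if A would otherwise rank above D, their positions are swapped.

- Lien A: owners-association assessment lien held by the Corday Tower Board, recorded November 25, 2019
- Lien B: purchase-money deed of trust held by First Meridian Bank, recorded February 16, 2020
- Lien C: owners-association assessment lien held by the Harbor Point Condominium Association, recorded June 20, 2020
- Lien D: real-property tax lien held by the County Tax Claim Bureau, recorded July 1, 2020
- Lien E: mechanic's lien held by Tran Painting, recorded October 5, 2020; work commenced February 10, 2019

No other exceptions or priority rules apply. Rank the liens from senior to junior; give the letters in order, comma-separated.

E, D, B, C, A

First, effective dates: B relates back to the deed date February 5, 2020; E's effective date is February 10, 2019, when work began.
Sorted by effective date: E (February 10, 2019), A (November 25, 2019), B (February 5, 2020), C (June 20, 2020), D (July 1, 2020).
Because A would otherwise rank above D, the subordination swaps them.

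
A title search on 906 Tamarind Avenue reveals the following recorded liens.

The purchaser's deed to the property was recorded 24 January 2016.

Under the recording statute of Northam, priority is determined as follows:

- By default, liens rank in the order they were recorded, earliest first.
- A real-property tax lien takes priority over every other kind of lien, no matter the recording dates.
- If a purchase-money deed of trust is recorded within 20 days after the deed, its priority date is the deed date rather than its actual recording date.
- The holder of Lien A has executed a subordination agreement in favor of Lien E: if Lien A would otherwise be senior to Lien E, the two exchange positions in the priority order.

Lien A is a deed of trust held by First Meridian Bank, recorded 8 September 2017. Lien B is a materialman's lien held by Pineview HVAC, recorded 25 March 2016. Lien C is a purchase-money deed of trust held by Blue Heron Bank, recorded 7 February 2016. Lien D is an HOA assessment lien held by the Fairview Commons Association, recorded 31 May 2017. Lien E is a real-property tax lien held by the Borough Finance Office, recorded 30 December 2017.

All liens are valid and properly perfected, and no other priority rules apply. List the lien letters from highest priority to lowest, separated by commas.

First, effective dates: C relates back to the deed date 24 January 2016.
E, as a real-property tax lien, has superpriority and ranks first.
Remaining liens by effective date: C (24 January 2016), B (25 March 2016), D (31 May 2017), A (8 September 2017).
Since A is not senior to E, the subordination leaves the order unchanged.

E, C, B, D, A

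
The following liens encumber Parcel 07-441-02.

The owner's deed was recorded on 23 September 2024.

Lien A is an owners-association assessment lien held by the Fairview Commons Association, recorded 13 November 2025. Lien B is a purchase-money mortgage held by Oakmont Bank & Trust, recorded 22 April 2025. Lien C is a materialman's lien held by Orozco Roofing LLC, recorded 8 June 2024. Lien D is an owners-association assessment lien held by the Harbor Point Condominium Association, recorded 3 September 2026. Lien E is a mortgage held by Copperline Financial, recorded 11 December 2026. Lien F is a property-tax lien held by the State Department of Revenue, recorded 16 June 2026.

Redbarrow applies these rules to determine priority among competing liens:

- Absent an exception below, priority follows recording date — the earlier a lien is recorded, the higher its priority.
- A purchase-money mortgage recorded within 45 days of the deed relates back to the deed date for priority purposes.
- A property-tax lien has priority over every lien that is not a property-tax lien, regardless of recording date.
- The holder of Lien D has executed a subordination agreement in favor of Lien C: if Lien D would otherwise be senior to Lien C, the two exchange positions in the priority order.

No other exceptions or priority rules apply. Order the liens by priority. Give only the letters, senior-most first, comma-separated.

F, C, B, A, D, E

Adjusting effective dates: B missed the 45-day window (211 days after the deed), so its recording date stands.
F is a property-tax lien and takes priority over every other lien.
Remaining liens by effective date: C (8 June 2024), B (22 April 2025), A (13 November 2025), D (3 September 2026), E (11 December 2026).
D is already junior to C, so the subordination agreement changes nothing.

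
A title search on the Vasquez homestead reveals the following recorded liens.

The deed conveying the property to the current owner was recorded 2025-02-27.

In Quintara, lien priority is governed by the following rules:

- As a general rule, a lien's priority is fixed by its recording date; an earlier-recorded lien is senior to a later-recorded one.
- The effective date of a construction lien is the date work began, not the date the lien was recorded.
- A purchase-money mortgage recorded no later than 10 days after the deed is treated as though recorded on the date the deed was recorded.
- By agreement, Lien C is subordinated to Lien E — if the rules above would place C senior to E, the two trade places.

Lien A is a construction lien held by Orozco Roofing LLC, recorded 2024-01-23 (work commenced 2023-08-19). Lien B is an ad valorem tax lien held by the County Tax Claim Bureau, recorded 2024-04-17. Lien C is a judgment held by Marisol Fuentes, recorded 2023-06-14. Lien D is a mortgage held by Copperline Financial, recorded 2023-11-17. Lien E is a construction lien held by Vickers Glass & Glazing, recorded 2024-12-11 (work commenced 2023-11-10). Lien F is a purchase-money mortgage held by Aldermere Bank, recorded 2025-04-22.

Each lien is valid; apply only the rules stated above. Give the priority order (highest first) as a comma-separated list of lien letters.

Effective dates after the stated exceptions: A is treated as recorded 2023-08-19, the work-commencement date; E's effective date is 2023-11-10, when work began; F was recorded 54 days after the deed — beyond 10 days — so no relation-back applies.
Ordering by effective date: C (2023-06-14), A (2023-08-19), E (2023-11-10), D (2023-11-17), B (2024-04-17), F (2025-04-22).
The subordination applies — C was senior to E — so C and E swap.

E, A, C, D, B, F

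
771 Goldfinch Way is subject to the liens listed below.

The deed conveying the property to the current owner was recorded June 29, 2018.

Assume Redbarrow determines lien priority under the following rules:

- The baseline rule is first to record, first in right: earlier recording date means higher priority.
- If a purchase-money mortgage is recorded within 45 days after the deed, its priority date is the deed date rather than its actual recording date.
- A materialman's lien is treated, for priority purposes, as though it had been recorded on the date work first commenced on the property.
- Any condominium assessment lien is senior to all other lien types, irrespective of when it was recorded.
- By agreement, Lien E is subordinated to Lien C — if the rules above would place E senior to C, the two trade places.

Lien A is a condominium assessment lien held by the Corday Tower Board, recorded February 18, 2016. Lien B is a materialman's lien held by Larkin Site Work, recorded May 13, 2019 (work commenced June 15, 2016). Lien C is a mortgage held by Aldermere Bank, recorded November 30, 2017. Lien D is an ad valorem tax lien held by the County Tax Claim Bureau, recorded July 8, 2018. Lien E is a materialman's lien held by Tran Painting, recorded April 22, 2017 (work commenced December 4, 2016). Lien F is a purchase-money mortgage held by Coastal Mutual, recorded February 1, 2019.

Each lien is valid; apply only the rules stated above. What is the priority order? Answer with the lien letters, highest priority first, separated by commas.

A, B, C, E, D, F

Effective dates after the stated exceptions: B relates back to June 15, 2016 (work commenced); E's effective date is December 4, 2016, when work began; F missed the 45-day window (217 days after the deed), so its recording date stands.
A, as a condominium assessment lien, has superpriority and ranks first.
Among the remaining liens, by effective date: B (June 15, 2016), E (December 4, 2016), C (November 30, 2017), D (July 8, 2018), F (February 1, 2019).
E would otherwise be senior to C, so under the subordination agreement E and C exchange positions.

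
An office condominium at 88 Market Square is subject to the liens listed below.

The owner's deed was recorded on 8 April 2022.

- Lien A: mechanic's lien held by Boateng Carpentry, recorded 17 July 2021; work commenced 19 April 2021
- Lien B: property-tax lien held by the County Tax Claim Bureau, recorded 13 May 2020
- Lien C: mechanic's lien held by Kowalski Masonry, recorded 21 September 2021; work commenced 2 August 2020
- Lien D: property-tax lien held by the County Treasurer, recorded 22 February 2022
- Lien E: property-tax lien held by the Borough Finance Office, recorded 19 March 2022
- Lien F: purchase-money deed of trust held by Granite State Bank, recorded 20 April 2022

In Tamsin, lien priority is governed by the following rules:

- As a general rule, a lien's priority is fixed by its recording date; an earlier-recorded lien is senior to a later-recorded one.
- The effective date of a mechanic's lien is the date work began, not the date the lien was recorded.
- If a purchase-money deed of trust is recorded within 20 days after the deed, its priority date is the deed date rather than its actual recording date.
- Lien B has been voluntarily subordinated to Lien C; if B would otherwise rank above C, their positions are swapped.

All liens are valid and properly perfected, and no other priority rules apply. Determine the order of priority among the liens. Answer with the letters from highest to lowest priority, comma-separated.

Effective dates after the stated exceptions: A's effective date is 19 April 2021, when work began; C is treated as recorded 2 August 2020, the work-commencement date; F relates back to the deed date 8 April 2022.
By effective date, earliest first: B (13 May 2020), C (2 August 2020), A (19 April 2021), D (22 February 2022), E (19 March 2022), F (8 April 2022).
B is senior to C before the subordination, so the two trade places.

C, B, A, D, E, F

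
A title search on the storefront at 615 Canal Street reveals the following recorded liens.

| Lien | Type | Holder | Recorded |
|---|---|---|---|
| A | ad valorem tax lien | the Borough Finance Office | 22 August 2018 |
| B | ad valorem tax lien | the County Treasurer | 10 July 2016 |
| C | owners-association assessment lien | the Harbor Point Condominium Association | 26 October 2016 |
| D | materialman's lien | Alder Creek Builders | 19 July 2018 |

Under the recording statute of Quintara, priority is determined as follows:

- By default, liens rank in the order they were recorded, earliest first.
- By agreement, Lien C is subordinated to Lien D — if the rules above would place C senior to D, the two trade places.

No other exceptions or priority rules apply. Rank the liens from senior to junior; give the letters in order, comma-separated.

By effective date: B (10 July 2016), C (26 October 2016), D (19 July 2018), A (22 August 2018).
Because C would otherwise rank above D, the subordination swaps them.

B, D, C, A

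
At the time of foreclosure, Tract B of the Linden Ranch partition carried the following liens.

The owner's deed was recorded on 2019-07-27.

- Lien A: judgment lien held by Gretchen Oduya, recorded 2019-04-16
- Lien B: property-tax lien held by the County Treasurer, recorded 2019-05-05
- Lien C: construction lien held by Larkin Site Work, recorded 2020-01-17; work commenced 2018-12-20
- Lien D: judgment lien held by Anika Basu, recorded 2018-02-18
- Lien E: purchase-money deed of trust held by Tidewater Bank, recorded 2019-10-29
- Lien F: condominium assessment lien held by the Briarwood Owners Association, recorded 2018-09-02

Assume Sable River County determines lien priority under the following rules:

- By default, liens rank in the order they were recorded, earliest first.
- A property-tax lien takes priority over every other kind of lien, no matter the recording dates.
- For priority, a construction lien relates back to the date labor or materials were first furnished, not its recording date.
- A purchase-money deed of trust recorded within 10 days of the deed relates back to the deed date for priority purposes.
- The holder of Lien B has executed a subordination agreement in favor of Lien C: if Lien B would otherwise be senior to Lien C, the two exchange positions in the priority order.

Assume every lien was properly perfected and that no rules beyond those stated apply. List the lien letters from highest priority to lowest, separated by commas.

Adjusting effective dates: C's effective date is 2018-12-20, when work began; E was recorded 94 days after the deed, outside the 10-day window, so it keeps its recording date.
B is a property-tax lien, so it outranks all other liens regardless of date.
The other liens, earliest effective date first: D (2018-02-18), F (2018-09-02), C (2018-12-20), A (2019-04-16), E (2019-10-29).
B is senior to C before the subordination, so the two trade places.

C, D, F, B, A, E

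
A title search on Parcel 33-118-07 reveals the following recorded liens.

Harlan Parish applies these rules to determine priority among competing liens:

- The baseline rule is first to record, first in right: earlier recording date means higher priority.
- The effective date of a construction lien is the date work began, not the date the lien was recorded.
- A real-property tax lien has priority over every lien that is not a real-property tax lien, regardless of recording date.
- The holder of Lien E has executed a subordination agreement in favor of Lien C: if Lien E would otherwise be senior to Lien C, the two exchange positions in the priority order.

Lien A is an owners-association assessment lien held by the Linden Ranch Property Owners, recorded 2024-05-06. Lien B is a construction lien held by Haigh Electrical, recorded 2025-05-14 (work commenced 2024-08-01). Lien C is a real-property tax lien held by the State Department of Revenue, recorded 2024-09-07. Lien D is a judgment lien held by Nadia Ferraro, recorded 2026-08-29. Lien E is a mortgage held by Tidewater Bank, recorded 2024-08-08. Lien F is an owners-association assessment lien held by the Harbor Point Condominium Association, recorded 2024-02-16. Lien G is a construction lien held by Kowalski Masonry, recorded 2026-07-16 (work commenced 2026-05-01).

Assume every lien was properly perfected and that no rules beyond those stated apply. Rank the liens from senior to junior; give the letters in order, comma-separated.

First, effective dates: B's effective date is 2024-08-01, when work began; G is treated as recorded 2026-05-01, the work-commencement date.
C is a real-property tax lien, so it outranks all other liens regardless of date.
The other liens, earliest effective date first: F (2024-02-16), A (2024-05-06), B (2024-08-01), E (2024-08-08), G (2026-05-01), D (2026-08-29).
Since E is not senior to C, the subordination leaves the order unchanged.

C, F, A, B, E, G, D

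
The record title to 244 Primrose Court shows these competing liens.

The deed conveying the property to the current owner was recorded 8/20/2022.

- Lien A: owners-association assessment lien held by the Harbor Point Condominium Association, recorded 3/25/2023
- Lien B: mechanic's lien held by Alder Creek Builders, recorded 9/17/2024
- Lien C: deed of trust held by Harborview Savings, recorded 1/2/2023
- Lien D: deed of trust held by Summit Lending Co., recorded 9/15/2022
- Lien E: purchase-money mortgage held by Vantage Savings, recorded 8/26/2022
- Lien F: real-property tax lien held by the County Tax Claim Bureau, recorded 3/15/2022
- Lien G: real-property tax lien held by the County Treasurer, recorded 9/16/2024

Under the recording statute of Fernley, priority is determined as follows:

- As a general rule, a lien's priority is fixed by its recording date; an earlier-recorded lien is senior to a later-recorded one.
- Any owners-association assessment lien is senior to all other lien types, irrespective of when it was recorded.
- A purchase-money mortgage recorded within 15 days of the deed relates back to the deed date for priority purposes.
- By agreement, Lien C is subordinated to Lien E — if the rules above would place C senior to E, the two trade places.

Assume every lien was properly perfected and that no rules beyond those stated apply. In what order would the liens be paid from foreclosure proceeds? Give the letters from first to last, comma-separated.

First, effective dates: E was recorded within the 15-day window, so its effective date is the deed date 8/20/2022.
A is an owners-association assessment lien, so it outranks all other liens regardless of date.
The other liens, earliest effective date first: F (3/15/2022), E (8/20/2022), D (9/15/2022), C (1/2/2023), G (9/16/2024), B (9/17/2024).
C already ranks below E; the subordination has no effect.

A, F, E, D, C, G, B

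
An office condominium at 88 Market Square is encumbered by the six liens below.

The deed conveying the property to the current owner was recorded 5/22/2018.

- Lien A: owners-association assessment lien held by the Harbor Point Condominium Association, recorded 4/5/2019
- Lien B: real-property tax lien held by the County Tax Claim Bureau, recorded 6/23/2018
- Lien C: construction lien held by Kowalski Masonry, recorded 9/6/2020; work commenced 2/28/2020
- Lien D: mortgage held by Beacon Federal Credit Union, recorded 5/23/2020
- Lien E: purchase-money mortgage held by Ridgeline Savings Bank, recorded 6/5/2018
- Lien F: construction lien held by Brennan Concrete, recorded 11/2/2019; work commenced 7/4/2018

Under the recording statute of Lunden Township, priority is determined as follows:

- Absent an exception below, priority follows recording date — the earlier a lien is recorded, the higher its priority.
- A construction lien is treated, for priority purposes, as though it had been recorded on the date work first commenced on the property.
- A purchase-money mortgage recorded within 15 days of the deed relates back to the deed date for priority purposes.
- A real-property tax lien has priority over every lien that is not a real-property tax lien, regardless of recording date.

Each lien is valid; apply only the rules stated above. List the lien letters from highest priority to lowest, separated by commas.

B, E, F, A, C, D

Effective dates: C relates back to 2/28/2020 (work commenced); E was recorded within the 15-day window, so its effective date is the deed date 5/22/2018; F is treated as recorded 7/4/2018, the work-commencement date.
As a real-property tax lien, B is senior to every other lien.
Among the remaining liens, by effective date: E (5/22/2018), F (7/4/2018), A (4/5/2019), C (2/28/2020), D (5/23/2020).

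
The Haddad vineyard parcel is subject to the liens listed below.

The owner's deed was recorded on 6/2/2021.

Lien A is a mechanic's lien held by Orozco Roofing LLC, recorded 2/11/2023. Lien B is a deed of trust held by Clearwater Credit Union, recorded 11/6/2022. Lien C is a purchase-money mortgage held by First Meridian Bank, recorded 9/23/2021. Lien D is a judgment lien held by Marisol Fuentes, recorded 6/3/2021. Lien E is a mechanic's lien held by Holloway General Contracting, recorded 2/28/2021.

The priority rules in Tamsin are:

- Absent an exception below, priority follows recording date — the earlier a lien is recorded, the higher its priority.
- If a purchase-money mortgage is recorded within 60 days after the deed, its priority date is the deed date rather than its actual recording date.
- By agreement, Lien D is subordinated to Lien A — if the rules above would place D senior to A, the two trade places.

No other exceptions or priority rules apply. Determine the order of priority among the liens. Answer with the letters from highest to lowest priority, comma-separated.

E, A, C, B, D

Effective dates after the stated exceptions: C was recorded 113 days after the deed, outside the 60-day window, so it keeps its recording date.
Sorted by effective date: E (2/28/2021), D (6/3/2021), C (9/23/2021), B (11/6/2022), A (2/11/2023).
The subordination applies — D was senior to A — so D and A swap.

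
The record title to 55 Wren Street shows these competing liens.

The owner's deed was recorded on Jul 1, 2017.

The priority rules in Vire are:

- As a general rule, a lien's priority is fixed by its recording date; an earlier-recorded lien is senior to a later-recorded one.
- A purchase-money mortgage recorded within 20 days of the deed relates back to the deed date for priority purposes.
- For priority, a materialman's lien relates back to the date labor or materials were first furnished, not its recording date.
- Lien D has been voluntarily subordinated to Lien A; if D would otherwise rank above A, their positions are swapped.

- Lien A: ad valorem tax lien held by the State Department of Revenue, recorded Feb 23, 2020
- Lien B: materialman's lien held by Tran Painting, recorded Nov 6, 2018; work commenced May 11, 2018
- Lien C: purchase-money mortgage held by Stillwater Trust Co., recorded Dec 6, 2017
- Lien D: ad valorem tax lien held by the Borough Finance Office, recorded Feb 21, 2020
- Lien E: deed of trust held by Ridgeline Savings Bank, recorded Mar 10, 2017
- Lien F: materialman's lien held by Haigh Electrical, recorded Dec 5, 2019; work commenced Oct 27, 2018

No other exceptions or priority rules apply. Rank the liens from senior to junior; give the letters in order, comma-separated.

E, C, B, F, A, D

First, effective dates: B is treated as recorded May 11, 2018, the work-commencement date; C was recorded 158 days after the deed, outside the 20-day window, so it keeps its recording date; F relates back to Oct 27, 2018 (work commenced).
By effective date: E (Mar 10, 2017), C (Dec 6, 2017), B (May 11, 2018), F (Oct 27, 2018), D (Feb 21, 2020), A (Feb 23, 2020).
The subordination applies — D was senior to A — so D and A swap.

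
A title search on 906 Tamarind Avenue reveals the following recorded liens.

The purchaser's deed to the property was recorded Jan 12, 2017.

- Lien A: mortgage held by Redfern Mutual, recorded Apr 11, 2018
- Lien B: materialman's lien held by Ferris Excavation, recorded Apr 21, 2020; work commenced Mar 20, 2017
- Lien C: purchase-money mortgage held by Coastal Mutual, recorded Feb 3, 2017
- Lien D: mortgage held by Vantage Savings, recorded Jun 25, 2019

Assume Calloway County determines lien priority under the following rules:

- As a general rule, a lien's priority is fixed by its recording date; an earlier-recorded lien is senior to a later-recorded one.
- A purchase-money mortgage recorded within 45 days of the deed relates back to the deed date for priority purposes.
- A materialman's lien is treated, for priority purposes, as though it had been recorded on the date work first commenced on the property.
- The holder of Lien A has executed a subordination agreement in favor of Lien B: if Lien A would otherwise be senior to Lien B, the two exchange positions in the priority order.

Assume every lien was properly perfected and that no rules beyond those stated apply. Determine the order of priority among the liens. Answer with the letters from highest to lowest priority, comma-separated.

Adjusting effective dates: B is treated as recorded Mar 20, 2017, the work-commencement date; C's effective date is the deed date, Jan 12, 2017.
By effective date, earliest first: C (Jan 12, 2017), B (Mar 20, 2017), A (Apr 11, 2018), D (Jun 25, 2019).
A already ranks below B; the subordination has no effect.

C, B, A, D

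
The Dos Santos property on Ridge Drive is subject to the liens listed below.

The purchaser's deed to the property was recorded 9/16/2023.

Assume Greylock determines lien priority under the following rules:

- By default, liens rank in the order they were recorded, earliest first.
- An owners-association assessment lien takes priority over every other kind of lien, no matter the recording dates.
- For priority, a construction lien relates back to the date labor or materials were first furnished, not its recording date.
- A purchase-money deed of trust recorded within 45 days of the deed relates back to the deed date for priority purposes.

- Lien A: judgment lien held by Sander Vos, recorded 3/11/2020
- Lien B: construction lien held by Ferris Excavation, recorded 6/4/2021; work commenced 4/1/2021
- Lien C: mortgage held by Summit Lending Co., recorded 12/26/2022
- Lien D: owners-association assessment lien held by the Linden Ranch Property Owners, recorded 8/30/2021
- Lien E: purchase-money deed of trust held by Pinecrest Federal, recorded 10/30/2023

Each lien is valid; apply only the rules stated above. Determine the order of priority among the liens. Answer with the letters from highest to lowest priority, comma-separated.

Adjusting effective dates: B relates back to 4/1/2021 (work commenced); E was recorded within the 45-day window, so its effective date is the deed date 9/16/2023.
D, as an owners-association assessment lien, has superpriority and ranks first.
Remaining liens by effective date: A (3/11/2020), B (4/1/2021), C (12/26/2022), E (9/16/2023).

D, A, B, C, E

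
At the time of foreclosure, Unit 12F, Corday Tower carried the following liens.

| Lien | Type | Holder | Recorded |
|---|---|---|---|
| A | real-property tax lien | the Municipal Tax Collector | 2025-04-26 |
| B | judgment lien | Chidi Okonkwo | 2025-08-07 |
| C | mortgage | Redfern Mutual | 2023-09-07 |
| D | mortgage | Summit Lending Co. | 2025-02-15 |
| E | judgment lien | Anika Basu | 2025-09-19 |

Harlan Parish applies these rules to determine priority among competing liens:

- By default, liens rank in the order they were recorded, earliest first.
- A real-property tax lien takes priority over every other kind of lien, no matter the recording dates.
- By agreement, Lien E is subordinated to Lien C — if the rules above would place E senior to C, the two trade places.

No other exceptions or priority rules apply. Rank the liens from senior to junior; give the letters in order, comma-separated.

A, C, D, B, E

As a real-property tax lien, A is senior to every other lien.
The other liens, earliest effective date first: C (2023-09-07), D (2025-02-15), B (2025-08-07), E (2025-09-19).
E is already junior to C, so the subordination agreement changes nothing.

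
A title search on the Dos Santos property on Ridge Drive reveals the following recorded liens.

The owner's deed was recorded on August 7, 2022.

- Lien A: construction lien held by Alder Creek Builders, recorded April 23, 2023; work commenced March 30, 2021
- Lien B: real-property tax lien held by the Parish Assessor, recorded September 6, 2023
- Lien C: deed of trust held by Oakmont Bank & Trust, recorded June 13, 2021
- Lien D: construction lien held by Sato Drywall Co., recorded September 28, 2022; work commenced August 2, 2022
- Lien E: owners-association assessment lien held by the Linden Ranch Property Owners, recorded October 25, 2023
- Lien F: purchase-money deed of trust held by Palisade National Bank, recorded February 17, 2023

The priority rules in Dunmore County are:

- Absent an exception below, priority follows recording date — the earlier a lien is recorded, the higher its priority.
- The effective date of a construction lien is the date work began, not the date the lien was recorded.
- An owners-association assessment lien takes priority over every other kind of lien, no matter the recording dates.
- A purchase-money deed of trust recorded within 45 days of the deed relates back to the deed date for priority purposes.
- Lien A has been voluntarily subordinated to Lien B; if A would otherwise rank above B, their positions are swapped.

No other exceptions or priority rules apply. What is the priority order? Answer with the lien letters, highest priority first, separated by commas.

E, B, C, D, F, A

Adjusting effective dates: A is treated as recorded March 30, 2021, the work-commencement date; D relates back to August 2, 2022 (work commenced); F was recorded 194 days after the deed — beyond 45 days — so no relation-back applies.
E is an owners-association assessment lien, so it outranks all other liens regardless of date.
Ordering the rest by effective date: A (March 30, 2021), C (June 13, 2021), D (August 2, 2022), F (February 17, 2023), B (September 6, 2023).
The subordination applies — A was senior to B — so A and B swap.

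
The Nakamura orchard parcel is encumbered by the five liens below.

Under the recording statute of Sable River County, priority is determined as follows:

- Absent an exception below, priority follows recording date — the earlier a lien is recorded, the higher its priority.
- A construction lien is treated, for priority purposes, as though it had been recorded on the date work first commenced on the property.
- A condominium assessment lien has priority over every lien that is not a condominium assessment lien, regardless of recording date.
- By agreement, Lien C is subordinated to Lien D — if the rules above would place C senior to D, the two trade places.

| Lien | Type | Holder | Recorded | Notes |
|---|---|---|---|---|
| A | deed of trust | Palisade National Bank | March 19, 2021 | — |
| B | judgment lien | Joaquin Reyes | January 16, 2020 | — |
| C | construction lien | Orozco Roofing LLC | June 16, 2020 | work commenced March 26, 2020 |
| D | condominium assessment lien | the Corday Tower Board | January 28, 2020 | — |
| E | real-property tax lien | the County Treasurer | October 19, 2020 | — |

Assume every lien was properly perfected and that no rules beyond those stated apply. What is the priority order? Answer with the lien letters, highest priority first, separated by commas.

D, B, C, E, A

Adjusting effective dates: C relates back to March 26, 2020 (work commenced).
D is a condominium assessment lien and takes priority over every other lien.
The other liens, earliest effective date first: B (January 16, 2020), C (March 26, 2020), E (October 19, 2020), A (March 19, 2021).
Since C is not senior to D, the subordination leaves the order unchanged.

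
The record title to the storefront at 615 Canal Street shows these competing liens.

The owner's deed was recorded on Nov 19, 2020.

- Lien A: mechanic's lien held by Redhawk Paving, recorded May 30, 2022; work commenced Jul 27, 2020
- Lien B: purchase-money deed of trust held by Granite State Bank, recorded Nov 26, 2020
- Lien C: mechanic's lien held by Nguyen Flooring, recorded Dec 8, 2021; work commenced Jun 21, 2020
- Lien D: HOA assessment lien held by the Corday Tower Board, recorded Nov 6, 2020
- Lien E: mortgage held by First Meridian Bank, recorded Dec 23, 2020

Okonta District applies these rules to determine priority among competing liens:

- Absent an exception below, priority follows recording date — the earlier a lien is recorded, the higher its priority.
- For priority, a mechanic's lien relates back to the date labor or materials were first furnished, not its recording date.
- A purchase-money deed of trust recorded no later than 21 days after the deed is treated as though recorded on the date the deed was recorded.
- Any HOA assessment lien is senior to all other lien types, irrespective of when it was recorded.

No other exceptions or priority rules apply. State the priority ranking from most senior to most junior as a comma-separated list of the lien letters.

D, C, A, B, E

Effective dates: A is treated as recorded Jul 27, 2020, the work-commencement date; B was recorded within the 21-day window, so its effective date is the deed date Nov 19, 2020; C is treated as recorded Jun 21, 2020, the work-commencement date.
D is an HOA assessment lien, so it outranks all other liens regardless of date.
The other liens, earliest effective date first: C (Jun 21, 2020), A (Jul 27, 2020), B (Nov 19, 2020), E (Dec 23, 2020).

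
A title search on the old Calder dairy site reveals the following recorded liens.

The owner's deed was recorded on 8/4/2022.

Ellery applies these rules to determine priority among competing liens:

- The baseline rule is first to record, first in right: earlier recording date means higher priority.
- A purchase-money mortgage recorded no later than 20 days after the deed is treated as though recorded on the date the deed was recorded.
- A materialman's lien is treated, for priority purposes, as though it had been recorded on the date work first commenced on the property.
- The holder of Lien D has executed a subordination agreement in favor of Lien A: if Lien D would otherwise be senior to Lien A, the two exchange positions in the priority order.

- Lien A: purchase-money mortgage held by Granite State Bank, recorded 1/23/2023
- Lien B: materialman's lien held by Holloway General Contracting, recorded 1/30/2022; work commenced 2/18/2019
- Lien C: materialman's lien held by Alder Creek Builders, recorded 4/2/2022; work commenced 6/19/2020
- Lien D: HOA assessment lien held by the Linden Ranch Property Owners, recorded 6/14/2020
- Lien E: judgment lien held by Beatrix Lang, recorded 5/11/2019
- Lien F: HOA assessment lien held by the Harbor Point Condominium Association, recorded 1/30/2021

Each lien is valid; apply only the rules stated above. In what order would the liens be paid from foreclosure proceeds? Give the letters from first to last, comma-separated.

B, E, A, C, F, D

First, effective dates: A missed the 20-day window (172 days after the deed), so its recording date stands; B relates back to 2/18/2019 (work commenced); C relates back to 6/19/2020 (work commenced).
Ordering by effective date: B (2/18/2019), E (5/11/2019), D (6/14/2020), C (6/19/2020), F (1/30/2021), A (1/23/2023).
D would otherwise be senior to A, so under the subordination agreement D and A exchange positions.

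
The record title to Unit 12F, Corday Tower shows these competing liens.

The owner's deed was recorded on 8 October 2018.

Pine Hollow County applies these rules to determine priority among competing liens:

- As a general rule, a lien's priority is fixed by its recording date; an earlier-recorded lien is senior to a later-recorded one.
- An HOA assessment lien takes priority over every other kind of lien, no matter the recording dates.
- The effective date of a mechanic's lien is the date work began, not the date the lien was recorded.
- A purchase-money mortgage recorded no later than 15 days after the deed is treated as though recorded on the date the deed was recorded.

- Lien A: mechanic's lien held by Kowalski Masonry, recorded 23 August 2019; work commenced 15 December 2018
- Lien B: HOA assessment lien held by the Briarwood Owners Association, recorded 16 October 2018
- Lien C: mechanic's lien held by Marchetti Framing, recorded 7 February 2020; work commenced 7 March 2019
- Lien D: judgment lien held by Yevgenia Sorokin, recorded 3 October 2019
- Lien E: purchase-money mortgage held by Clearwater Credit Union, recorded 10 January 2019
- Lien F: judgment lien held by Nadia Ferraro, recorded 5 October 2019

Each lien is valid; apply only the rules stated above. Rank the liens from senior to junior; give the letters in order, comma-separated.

Effective dates: A is treated as recorded 15 December 2018, the work-commencement date; C's effective date is 7 March 2019, when work began; E was recorded 94 days after the deed, outside the 15-day window, so it keeps its recording date.
B, as an HOA assessment lien, has superpriority and ranks first.
The other liens, earliest effective date first: A (15 December 2018), E (10 January 2019), C (7 March 2019), D (3 October 2019), F (5 October 2019).

B, A, E, C, D, F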